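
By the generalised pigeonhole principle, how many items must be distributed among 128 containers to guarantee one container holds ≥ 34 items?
n = (34 − 1)·128 + 1 = 4225

By the generalised pigeonhole principle, to guarantee some box contains ≥ r objects we need more than (r − 1) · k objects total. Threshold: n = (r − 1) · k + 1. With r = 34 and k = 128: n = 33 · 128 + 1 = 4224 + 1 = 4225. For n = 4224 = 33 · 128, we can put exactly 33 objects in every box, avoiding 34 in any single one — so 4225 is tight.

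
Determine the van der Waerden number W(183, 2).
W(183, 2) = 183 + 1 = 184

A 2-term AP is any pair of integers, so a monochromatic 2-AP exists iff some colour is used at least twice. With 183 colours, the colouring i ↦ i on {1, ..., 183} uses each colour once, avoiding any monochromatic pair, so W(183, 2) > 183. For {1, ..., 184}, pigeonhole forces two integers of the same colour, which form a monochromatic 2-AP. Hence W(183, 2) = 184.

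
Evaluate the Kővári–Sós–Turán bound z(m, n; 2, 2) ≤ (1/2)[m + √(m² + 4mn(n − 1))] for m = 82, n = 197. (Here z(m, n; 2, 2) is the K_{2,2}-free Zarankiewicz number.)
z(82, 197; 2, 2) ≤ (1/2)[82 + √(82² + 4·82·197·196)] = (1/2)[82 + √12671460] = 1820.8497

Kővári–Sós–Turán: let r_1, ..., r_82 be the row sums and z = Σ r_i the total number of 1s. Each pair of columns can share at most one row with both entries 1 (else a 2×2 all-ones block appears), so Σ_i C(r_i, 2) ≤ C(197, 2) = 19306. By convexity Σ_i C(r_i, 2) ≥ 82·C(z/82, 2) = z(z − 82)/(2·82), giving z² − 82z − 82·197·196 ≤ 0 and hence z ≤ (1/2)[82 + √(6724 + 4·3166184)] = (1/2)[82 + √12671460] ≈ (1/2)(82 + 3559.6994) = 1820.8497.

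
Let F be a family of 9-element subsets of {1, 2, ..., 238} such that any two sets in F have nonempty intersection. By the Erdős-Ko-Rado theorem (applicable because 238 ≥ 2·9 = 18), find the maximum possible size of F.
max |F| = C(237, 8) = 219082287590595

Erdős-Ko-Rado (1961): when n ≥ 2k, max |F| = C(n−1, k−1). The bound is attained by the star {A : i ∈ A} for any fixed i ∈ [n]. Here C(238−1, 9−1) = C(237, 8) = 219082287590595.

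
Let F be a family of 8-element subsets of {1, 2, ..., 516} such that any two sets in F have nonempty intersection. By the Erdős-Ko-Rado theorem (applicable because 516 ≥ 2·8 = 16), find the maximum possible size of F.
max |F| = C(515, 7) = 1829936401234560

Erdős-Ko-Rado (1961): when n ≥ 2k, max |F| = C(n−1, k−1). The bound is attained by the star {A : i ∈ A} for any fixed i ∈ [n]. Here C(516−1, 8−1) = C(515, 7) = 1829936401234560.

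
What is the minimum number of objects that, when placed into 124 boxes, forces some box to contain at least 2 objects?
n = (2 − 1)·124 + 1 = 125

By the generalised pigeonhole principle, to guarantee some box contains ≥ r objects we need more than (r − 1) · k objects total. Threshold: n = (r − 1) · k + 1. With r = 2 and k = 124: n = 1 · 124 + 1 = 124 + 1 = 125. For n = 124 = 1 · 124, we can put exactly 1 objects in every box, avoiding 2 in any single one — so 125 is tight.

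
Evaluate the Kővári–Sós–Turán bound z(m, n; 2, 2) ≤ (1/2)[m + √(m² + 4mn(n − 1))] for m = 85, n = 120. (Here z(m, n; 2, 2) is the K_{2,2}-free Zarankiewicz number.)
z(85, 120; 2, 2) ≤ (1/2)[85 + √(85² + 4·85·120·119)] = (1/2)[85 + √4862425] = 1145.0454

Kővári–Sós–Turán: let r_1, ..., r_85 be the row sums and z = Σ r_i the total number of 1s. Each pair of columns can share at most one row with both entries 1 (else a 2×2 all-ones block appears), so Σ_i C(r_i, 2) ≤ C(120, 2) = 7140. By convexity Σ_i C(r_i, 2) ≥ 85·C(z/85, 2) = z(z − 85)/(2·85), giving z² − 85z − 85·120·119 ≤ 0 and hence z ≤ (1/2)[85 + √(7225 + 4·1213800)] = (1/2)[85 + √4862425] ≈ (1/2)(85 + 2205.0907) = 1145.0454.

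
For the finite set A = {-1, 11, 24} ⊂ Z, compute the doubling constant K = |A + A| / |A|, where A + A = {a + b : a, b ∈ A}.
K = |A + A| / |A| = 6/3 = 2

Enumerate A + A = {a + b : a, b ∈ A}. With |A| = 3, there are |A|^2 = 9 ordered sum pairs; collecting distinct values, A + A = {-2, 10, 22, 23, 35, 48}, so |A + A| = 6. Thus K = 6/3 = 2. For comparison, the minimum possible |A + A| over all 3-element sets is 2·3 − 1 = 5 (so min K = 5/3), attained only by arithmetic progressions.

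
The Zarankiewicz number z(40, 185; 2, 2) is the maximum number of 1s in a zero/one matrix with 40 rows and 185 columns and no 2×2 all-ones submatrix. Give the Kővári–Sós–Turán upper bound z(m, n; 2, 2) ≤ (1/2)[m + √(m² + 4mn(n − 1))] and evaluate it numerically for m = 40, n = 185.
z(40, 185; 2, 2) ≤ (1/2)[40 + √(40² + 4·40·185·184)] = (1/2)[40 + √5448000] = 1187.0476

Kővári–Sós–Turán: let r_1, ..., r_40 be the row sums and z = Σ r_i the total number of 1s. Each pair of columns can share at most one row with both entries 1 (else a 2×2 all-ones block appears), so Σ_i C(r_i, 2) ≤ C(185, 2) = 17020. By convexity Σ_i C(r_i, 2) ≥ 40·C(z/40, 2) = z(z − 40)/(2·40), giving z² − 40z − 40·185·184 ≤ 0 and hence z ≤ (1/2)[40 + √(1600 + 4·1361600)] = (1/2)[40 + √5448000] ≈ (1/2)(40 + 2334.0951) = 1187.0476.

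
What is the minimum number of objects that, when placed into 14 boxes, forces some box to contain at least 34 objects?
n = (34 − 1)·14 + 1 = 463

By the generalised pigeonhole principle, to guarantee some box contains ≥ r objects we need more than (r − 1) · k objects total. Threshold: n = (r − 1) · k + 1. With r = 34 and k = 14: n = 33 · 14 + 1 = 462 + 1 = 463. For n = 462 = 33 · 14, we can put exactly 33 objects in every box, avoiding 34 in any single one — so 463 is tight.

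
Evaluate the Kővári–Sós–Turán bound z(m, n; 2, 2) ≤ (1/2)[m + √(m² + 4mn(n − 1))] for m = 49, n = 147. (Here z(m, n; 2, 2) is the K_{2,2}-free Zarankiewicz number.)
z(49, 147; 2, 2) ≤ (1/2)[49 + √(49² + 4·49·147·146)] = (1/2)[49 + √4208953] = 1050.2866

Kővári–Sós–Turán: let r_1, ..., r_49 be the row sums and z = Σ r_i the total number of 1s. Each pair of columns can share at most one row with both entries 1 (else a 2×2 all-ones block appears), so Σ_i C(r_i, 2) ≤ C(147, 2) = 10731. By convexity Σ_i C(r_i, 2) ≥ 49·C(z/49, 2) = z(z − 49)/(2·49), giving z² − 49z − 49·147·146 ≤ 0 and hence z ≤ (1/2)[49 + √(2401 + 4·1051638)] = (1/2)[49 + √4208953] ≈ (1/2)(49 + 2051.5733) = 1050.2866.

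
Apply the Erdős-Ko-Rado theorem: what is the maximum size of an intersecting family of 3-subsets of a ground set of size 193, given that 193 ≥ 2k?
max |F| = C(192, 2) = 18336

The Erdős-Ko-Rado theorem states: for n ≥ 2k, an intersecting family of k-subsets of an n-element set has size at most C(n − 1, k − 1), with equality for 'star' families {A ⊆ [n] : |A| = k, i ∈ A} (fix an element i). For n = 193, k = 3: C(192, 2) = 18336.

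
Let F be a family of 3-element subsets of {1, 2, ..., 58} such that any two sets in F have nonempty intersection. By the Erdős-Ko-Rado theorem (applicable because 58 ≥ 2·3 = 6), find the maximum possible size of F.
max |F| = C(57, 2) = 1596

Erdős-Ko-Rado (1961): when n ≥ 2k, max |F| = C(n−1, k−1). The bound is attained by the star {A : i ∈ A} for any fixed i ∈ [n]. Here C(58−1, 3−1) = C(57, 2) = 1596.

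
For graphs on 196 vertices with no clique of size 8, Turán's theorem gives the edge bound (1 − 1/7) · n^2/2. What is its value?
Turán density bound = (6/7) · 196^2/2 = 16464

Turán's theorem: ex(n, K_{r+1}) is achieved by the complete r-partite Turán graph T(n, r) with parts as balanced as possible, and is at most (1 − 1/r) · n^2/2. For r = 7, n = 196: the density bound is (6/7) · 38416/2 = 16464. Since 7 ∣ 196, the Turán graph T(196, 7) has parts of equal size 28, and its edge count e(T(196, 7)) = 16464 attains the density bound exactly.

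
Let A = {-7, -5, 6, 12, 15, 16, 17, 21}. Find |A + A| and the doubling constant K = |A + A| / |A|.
K = |A + A| / |A| = 31/8

Enumerate A + A = {a + b : a, b ∈ A}. With |A| = 8, there are |A|^2 = 64 ordered sum pairs; collecting distinct values, A + A = {-14, -12, -10, -1, 1, 5, 7, 8, 9, 10, 11, 12, 14, 16, 18, 21, 22, 23, 24, 27, 28, 29, 30, 31, 32, 33, 34, 36, 37, 38, 42}, so |A + A| = 31. Thus K = 31/8. For comparison, the minimum possible |A + A| over all 8-element sets is 2·8 − 1 = 15 (so min K = 15/8), attained only by arithmetic progressions.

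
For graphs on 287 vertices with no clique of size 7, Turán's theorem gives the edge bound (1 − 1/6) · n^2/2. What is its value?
Turán density bound = (5/6) · 287^2/2 = 411845/12 ≈ 34320.4167

Turán's theorem: ex(n, K_{r+1}) is achieved by the complete r-partite Turán graph T(n, r) with parts as balanced as possible, and is at most (1 − 1/r) · n^2/2. For r = 6, n = 287: the density bound is (5/6) · 82369/2 = 411845/12 ≈ 34320.4167. The integer-valued extremum is e(T(287, 6)) = 34320, which is strictly less than the density bound 411845/12 since 6 ∤ 287 (the parts of T(287, 6) cannot all be equal).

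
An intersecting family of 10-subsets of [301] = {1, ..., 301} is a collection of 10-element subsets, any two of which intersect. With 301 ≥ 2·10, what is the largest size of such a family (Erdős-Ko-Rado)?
max |F| = C(300, 9) = 48052241692154700

The Erdős-Ko-Rado theorem states: for n ≥ 2k, an intersecting family of k-subsets of an n-element set has size at most C(n − 1, k − 1), with equality for 'star' families {A ⊆ [n] : |A| = k, i ∈ A} (fix an element i). For n = 301, k = 10: C(300, 9) = 48052241692154700.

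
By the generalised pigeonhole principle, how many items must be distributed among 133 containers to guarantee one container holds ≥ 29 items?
n = (29 − 1)·133 + 1 = 3725

By the generalised pigeonhole principle, to guarantee some box contains ≥ r objects we need more than (r − 1) · k objects total. Threshold: n = (r − 1) · k + 1. With r = 29 and k = 133: n = 28 · 133 + 1 = 3724 + 1 = 3725. For n = 3724 = 28 · 133, we can put exactly 28 objects in every box, avoiding 29 in any single one — so 3725 is tight.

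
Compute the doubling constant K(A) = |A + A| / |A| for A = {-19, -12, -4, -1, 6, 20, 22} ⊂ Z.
K = |A + A| / |A| = 27/7

Enumerate A + A = {a + b : a, b ∈ A}. With |A| = 7, there are |A|^2 = 49 ordered sum pairs; collecting distinct values, A + A = {-38, -31, -24, -23, -20, -16, -13, -8, -6, -5, -2, 1, 2, 3, 5, 8, 10, 12, 16, 18, 19, 21, 26, 28, 40, 42, 44}, so |A + A| = 27. Thus K = 27/7. For comparison, the minimum possible |A + A| over all 7-element sets is 2·7 − 1 = 13 (so min K = 13/7), attained only by arithmetic progressions.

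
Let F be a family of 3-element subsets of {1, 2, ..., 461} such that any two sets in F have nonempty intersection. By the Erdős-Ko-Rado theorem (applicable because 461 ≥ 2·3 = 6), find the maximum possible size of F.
max |F| = C(460, 2) = 105570

Erdős-Ko-Rado (1961): when n ≥ 2k, max |F| = C(n−1, k−1). The bound is attained by the star {A : i ∈ A} for any fixed i ∈ [n]. Here C(461−1, 3−1) = C(460, 2) = 105570.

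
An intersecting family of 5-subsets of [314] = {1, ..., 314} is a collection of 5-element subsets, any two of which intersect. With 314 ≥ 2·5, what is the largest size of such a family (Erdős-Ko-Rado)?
max |F| = C(313, 4) = 392292290

Erdős-Ko-Rado (1961): when n ≥ 2k, max |F| = C(n−1, k−1). The bound is attained by the star {A : i ∈ A} for any fixed i ∈ [n]. Here C(314−1, 5−1) = C(313, 4) = 392292290.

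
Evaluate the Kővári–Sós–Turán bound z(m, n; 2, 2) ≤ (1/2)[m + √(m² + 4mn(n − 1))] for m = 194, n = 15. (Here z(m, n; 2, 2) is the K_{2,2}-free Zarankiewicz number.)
z(194, 15; 2, 2) ≤ (1/2)[194 + √(194² + 4·194·15·14)] = (1/2)[194 + √200596] = 320.9397

Kővári–Sós–Turán: let r_1, ..., r_194 be the row sums and z = Σ r_i the total number of 1s. Each pair of columns can share at most one row with both entries 1 (else a 2×2 all-ones block appears), so Σ_i C(r_i, 2) ≤ C(15, 2) = 105. By convexity Σ_i C(r_i, 2) ≥ 194·C(z/194, 2) = z(z − 194)/(2·194), giving z² − 194z − 194·15·14 ≤ 0 and hence z ≤ (1/2)[194 + √(37636 + 4·40740)] = (1/2)[194 + √200596] ≈ (1/2)(194 + 447.8794) = 320.9397.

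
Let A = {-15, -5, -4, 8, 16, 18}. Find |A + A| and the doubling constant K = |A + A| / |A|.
K = |A + A| / |A| = 20/6 = 10/3

Enumerate A + A = {a + b : a, b ∈ A}. With |A| = 6, there are |A|^2 = 36 ordered sum pairs; collecting distinct values, A + A = {-30, -20, -19, -10, -9, -8, -7, 1, 3, 4, 11, 12, 13, 14, 16, 24, 26, 32, 34, 36}, so |A + A| = 20. Thus K = 20/6 = 10/3. For comparison, the minimum possible |A + A| over all 6-element sets is 2·6 − 1 = 11 (so min K = 11/6), attained only by arithmetic progressions.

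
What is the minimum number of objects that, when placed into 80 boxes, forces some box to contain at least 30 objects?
n = (30 − 1)·80 + 1 = 2321

By the generalised pigeonhole principle, to guarantee some box contains ≥ r objects we need more than (r − 1) · k objects total. Threshold: n = (r − 1) · k + 1. With r = 30 and k = 80: n = 29 · 80 + 1 = 2320 + 1 = 2321. For n = 2320 = 29 · 80, we can put exactly 29 objects in every box, avoiding 30 in any single one — so 2321 is tight.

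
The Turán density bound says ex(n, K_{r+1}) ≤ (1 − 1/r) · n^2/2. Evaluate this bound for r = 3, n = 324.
Turán density bound = (2/3) · 324^2/2 = 34992

Turán's theorem: ex(n, K_{r+1}) is achieved by the complete r-partite Turán graph T(n, r) with parts as balanced as possible, and is at most (1 − 1/r) · n^2/2. For r = 3, n = 324: the density bound is (2/3) · 104976/2 = 34992. Since 3 ∣ 324, the Turán graph T(324, 3) has parts of equal size 108, and its edge count e(T(324, 3)) = 34992 attains the density bound exactly.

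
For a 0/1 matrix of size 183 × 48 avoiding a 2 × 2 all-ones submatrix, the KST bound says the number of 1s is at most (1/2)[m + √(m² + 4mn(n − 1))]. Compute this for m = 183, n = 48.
z(183, 48; 2, 2) ≤ (1/2)[183 + √(183² + 4·183·48·47)] = (1/2)[183 + √1684881] = 740.5148

Kővári–Sós–Turán: let r_1, ..., r_183 be the row sums and z = Σ r_i the total number of 1s. Each pair of columns can share at most one row with both entries 1 (else a 2×2 all-ones block appears), so Σ_i C(r_i, 2) ≤ C(48, 2) = 1128. By convexity Σ_i C(r_i, 2) ≥ 183·C(z/183, 2) = z(z − 183)/(2·183), giving z² − 183z − 183·48·47 ≤ 0 and hence z ≤ (1/2)[183 + √(33489 + 4·412848)] = (1/2)[183 + √1684881] ≈ (1/2)(183 + 1298.0297) = 740.5148.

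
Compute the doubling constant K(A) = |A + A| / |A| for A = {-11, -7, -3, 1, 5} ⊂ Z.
K = |A + A| / |A| = 9/5

Enumerate A + A = {a + b : a, b ∈ A}. With |A| = 5, there are |A|^2 = 25 ordered sum pairs; collecting distinct values, A + A = {-22, -18, -14, -10, -6, -2, 2, 6, 10}, so |A + A| = 9. Thus K = 9/5. Here |A + A| = 2|A| − 1 = 9, the minimum possible — so K = 9/5 is minimal, which holds iff A is an arithmetic progression.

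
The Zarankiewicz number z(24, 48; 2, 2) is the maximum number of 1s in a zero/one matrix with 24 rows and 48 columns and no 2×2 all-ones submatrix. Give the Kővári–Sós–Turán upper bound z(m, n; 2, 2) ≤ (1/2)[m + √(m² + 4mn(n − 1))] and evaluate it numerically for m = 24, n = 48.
z(24, 48; 2, 2) ≤ (1/2)[24 + √(24² + 4·24·48·47)] = (1/2)[24 + √217152] = 244.9979

Kővári–Sós–Turán: let r_1, ..., r_24 be the row sums and z = Σ r_i the total number of 1s. Each pair of columns can share at most one row with both entries 1 (else a 2×2 all-ones block appears), so Σ_i C(r_i, 2) ≤ C(48, 2) = 1128. By convexity Σ_i C(r_i, 2) ≥ 24·C(z/24, 2) = z(z − 24)/(2·24), giving z² − 24z − 24·48·47 ≤ 0 and hence z ≤ (1/2)[24 + √(576 + 4·54144)] = (1/2)[24 + √217152] ≈ (1/2)(24 + 465.9957) = 244.9979.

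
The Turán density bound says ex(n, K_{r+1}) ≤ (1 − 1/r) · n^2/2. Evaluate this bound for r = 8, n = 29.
Turán density bound = (7/8) · 29^2/2 = 5887/16 ≈ 367.9375

Turán's theorem: ex(n, K_{r+1}) is achieved by the complete r-partite Turán graph T(n, r) with parts as balanced as possible, and is at most (1 − 1/r) · n^2/2. For r = 8, n = 29: the density bound is (7/8) · 841/2 = 5887/16 ≈ 367.9375. The integer-valued extremum is e(T(29, 8)) = 367, which is strictly less than the density bound 5887/16 since 8 ∤ 29 (the parts of T(29, 8) cannot all be equal).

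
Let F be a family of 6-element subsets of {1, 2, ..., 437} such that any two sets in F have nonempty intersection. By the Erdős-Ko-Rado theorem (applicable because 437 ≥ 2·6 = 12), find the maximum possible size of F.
max |F| = C(436, 5) = 128308631472

The Erdős-Ko-Rado theorem states: for n ≥ 2k, an intersecting family of k-subsets of an n-element set has size at most C(n − 1, k − 1), with equality for 'star' families {A ⊆ [n] : |A| = k, i ∈ A} (fix an element i). For n = 437, k = 6: C(436, 5) = 128308631472.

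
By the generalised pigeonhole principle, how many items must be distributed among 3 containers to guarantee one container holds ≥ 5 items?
n = (5 − 1)·3 + 1 = 13

By the generalised pigeonhole principle, to guarantee some box contains ≥ r objects we need more than (r − 1) · k objects total. Threshold: n = (r − 1) · k + 1. With r = 5 and k = 3: n = 4 · 3 + 1 = 12 + 1 = 13. For n = 12 = 4 · 3, we can put exactly 4 objects in every box, avoiding 5 in any single one — so 13 is tight.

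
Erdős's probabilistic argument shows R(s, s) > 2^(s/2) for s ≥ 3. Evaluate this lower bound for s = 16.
2^(16/2) = 256; so R(16, 16) > 256

Colour each edge of K_n uniformly at random with red/blue. The expected number of monochromatic K_16 is C(n, 16) · 2 · 2^(−C(16,2)). If C(n, 16) · 2^(1 − C(16,2)) < 1, then with positive probability no monochromatic K_16 exists, so R(16, 16) > n. The standard estimate C(n, 16) ≤ n^16/16! shows this inequality holds whenever n ≤ 2^(16/2) (since 16! · 2^(C(16,2) − 1) > 2^(16^2/2) ≥ n^16). Hence R(16, 16) > 2^(16/2) = 256.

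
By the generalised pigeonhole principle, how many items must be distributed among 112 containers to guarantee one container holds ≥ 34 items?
n = (34 − 1)·112 + 1 = 3697

By the generalised pigeonhole principle, to guarantee some box contains ≥ r objects we need more than (r − 1) · k objects total. Threshold: n = (r − 1) · k + 1. With r = 34 and k = 112: n = 33 · 112 + 1 = 3696 + 1 = 3697. For n = 3696 = 33 · 112, we can put exactly 33 objects in every box, avoiding 34 in any single one — so 3697 is tight.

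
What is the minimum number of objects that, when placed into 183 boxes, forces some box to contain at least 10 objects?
n = (10 − 1)·183 + 1 = 1648

By the generalised pigeonhole principle, to guarantee some box contains ≥ r objects we need more than (r − 1) · k objects total. Threshold: n = (r − 1) · k + 1. With r = 10 and k = 183: n = 9 · 183 + 1 = 1647 + 1 = 1648. For n = 1647 = 9 · 183, we can put exactly 9 objects in every box, avoiding 10 in any single one — so 1648 is tight.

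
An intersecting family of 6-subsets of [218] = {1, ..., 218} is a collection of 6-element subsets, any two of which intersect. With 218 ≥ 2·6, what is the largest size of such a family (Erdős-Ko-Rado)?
max |F| = C(217, 5) = 3827930778

Erdős-Ko-Rado (1961): when n ≥ 2k, max |F| = C(n−1, k−1). The bound is attained by the star {A : i ∈ A} for any fixed i ∈ [n]. Here C(218−1, 6−1) = C(217, 5) = 3827930778.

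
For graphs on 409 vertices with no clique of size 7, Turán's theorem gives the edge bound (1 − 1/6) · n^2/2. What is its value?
Turán density bound = (5/6) · 409^2/2 = 836405/12 ≈ 69700.4167

Turán's theorem: ex(n, K_{r+1}) is achieved by the complete r-partite Turán graph T(n, r) with parts as balanced as possible, and is at most (1 − 1/r) · n^2/2. For r = 6, n = 409: the density bound is (5/6) · 167281/2 = 836405/12 ≈ 69700.4167. The integer-valued extremum is e(T(409, 6)) = 69700, which is strictly less than the density bound 836405/12 since 6 ∤ 409 (the parts of T(409, 6) cannot all be equal).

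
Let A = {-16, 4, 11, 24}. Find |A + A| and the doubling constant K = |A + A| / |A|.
K = |A + A| / |A| = 9/4

Enumerate A + A = {a + b : a, b ∈ A}. With |A| = 4, there are |A|^2 = 16 ordered sum pairs; collecting distinct values, A + A = {-32, -12, -5, 8, 15, 22, 28, 35, 48}, so |A + A| = 9. Thus K = 9/4. For comparison, the minimum possible |A + A| over all 4-element sets is 2·4 − 1 = 7 (so min K = 7/4), attained only by arithmetic progressions.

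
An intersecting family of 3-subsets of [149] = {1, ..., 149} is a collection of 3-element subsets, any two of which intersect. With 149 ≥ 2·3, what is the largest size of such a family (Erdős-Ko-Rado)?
max |F| = C(148, 2) = 10878

Erdős-Ko-Rado (1961): when n ≥ 2k, max |F| = C(n−1, k−1). The bound is attained by the star {A : i ∈ A} for any fixed i ∈ [n]. Here C(149−1, 3−1) = C(148, 2) = 10878.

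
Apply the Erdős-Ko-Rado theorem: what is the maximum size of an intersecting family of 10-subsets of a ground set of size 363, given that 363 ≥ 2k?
max |F| = C(362, 9) = 266123082185839570

Erdős-Ko-Rado (1961): when n ≥ 2k, max |F| = C(n−1, k−1). The bound is attained by the star {A : i ∈ A} for any fixed i ∈ [n]. Here C(363−1, 10−1) = C(362, 9) = 266123082185839570.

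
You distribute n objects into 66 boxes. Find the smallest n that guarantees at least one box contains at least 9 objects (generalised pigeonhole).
n = (9 − 1)·66 + 1 = 529

By the generalised pigeonhole principle, to guarantee some box contains ≥ r objects we need more than (r − 1) · k objects total. Threshold: n = (r − 1) · k + 1. With r = 9 and k = 66: n = 8 · 66 + 1 = 528 + 1 = 529. For n = 528 = 8 · 66, we can put exactly 8 objects in every box, avoiding 9 in any single one — so 529 is tight.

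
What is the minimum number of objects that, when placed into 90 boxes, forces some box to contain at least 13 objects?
n = (13 − 1)·90 + 1 = 1081

By the generalised pigeonhole principle, to guarantee some box contains ≥ r objects we need more than (r − 1) · k objects total. Threshold: n = (r − 1) · k + 1. With r = 13 and k = 90: n = 12 · 90 + 1 = 1080 + 1 = 1081. For n = 1080 = 12 · 90, we can put exactly 12 objects in every box, avoiding 13 in any single one — so 1081 is tight.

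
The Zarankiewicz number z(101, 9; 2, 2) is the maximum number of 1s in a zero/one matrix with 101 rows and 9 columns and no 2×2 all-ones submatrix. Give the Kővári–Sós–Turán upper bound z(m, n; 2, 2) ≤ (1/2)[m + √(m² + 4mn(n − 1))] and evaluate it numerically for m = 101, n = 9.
z(101, 9; 2, 2) ≤ (1/2)[101 + √(101² + 4·101·9·8)] = (1/2)[101 + √39289] = 149.6073

Kővári–Sós–Turán: let r_1, ..., r_101 be the row sums and z = Σ r_i the total number of 1s. Each pair of columns can share at most one row with both entries 1 (else a 2×2 all-ones block appears), so Σ_i C(r_i, 2) ≤ C(9, 2) = 36. By convexity Σ_i C(r_i, 2) ≥ 101·C(z/101, 2) = z(z − 101)/(2·101), giving z² − 101z − 101·9·8 ≤ 0 and hence z ≤ (1/2)[101 + √(10201 + 4·7272)] = (1/2)[101 + √39289] ≈ (1/2)(101 + 198.2145) = 149.6073.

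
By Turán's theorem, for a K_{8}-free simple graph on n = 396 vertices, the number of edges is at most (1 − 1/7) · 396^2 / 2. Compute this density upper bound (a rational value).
Turán density bound = (6/7) · 396^2/2 = 470448/7 ≈ 67206.8571

Turán's theorem: ex(n, K_{r+1}) is achieved by the complete r-partite Turán graph T(n, r) with parts as balanced as possible, and is at most (1 − 1/r) · n^2/2. For r = 7, n = 396: the density bound is (6/7) · 156816/2 = 470448/7 ≈ 67206.8571. The integer-valued extremum is e(T(396, 7)) = 67206, which is strictly less than the density bound 470448/7 since 7 ∤ 396 (the parts of T(396, 7) cannot all be equal).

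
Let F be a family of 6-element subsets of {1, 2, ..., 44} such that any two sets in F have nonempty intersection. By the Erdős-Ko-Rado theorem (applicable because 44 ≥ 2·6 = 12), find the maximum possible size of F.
max |F| = C(43, 5) = 962598

The Erdős-Ko-Rado theorem states: for n ≥ 2k, an intersecting family of k-subsets of an n-element set has size at most C(n − 1, k − 1), with equality for 'star' families {A ⊆ [n] : |A| = k, i ∈ A} (fix an element i). For n = 44, k = 6: C(43, 5) = 962598.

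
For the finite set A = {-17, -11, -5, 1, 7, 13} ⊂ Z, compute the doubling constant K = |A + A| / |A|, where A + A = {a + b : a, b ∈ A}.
K = |A + A| / |A| = 11/6

Enumerate A + A = {a + b : a, b ∈ A}. With |A| = 6, there are |A|^2 = 36 ordered sum pairs; collecting distinct values, A + A = {-34, -28, -22, -16, -10, -4, 2, 8, 14, 20, 26}, so |A + A| = 11. Thus K = 11/6. Here |A + A| = 2|A| − 1 = 11, the minimum possible — so K = 11/6 is minimal, which holds iff A is an arithmetic progression.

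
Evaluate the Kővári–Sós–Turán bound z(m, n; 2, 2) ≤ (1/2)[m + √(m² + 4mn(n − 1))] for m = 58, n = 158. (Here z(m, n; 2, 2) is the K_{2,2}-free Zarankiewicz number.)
z(58, 158; 2, 2) ≤ (1/2)[58 + √(58² + 4·58·158·157)] = (1/2)[58 + √5758356] = 1228.8287

Kővári–Sós–Turán: let r_1, ..., r_58 be the row sums and z = Σ r_i the total number of 1s. Each pair of columns can share at most one row with both entries 1 (else a 2×2 all-ones block appears), so Σ_i C(r_i, 2) ≤ C(158, 2) = 12403. By convexity Σ_i C(r_i, 2) ≥ 58·C(z/58, 2) = z(z − 58)/(2·58), giving z² − 58z − 58·158·157 ≤ 0 and hence z ≤ (1/2)[58 + √(3364 + 4·1438748)] = (1/2)[58 + √5758356] ≈ (1/2)(58 + 2399.6575) = 1228.8287.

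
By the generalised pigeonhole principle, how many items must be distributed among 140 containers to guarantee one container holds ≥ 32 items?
n = (32 − 1)·140 + 1 = 4341

By the generalised pigeonhole principle, to guarantee some box contains ≥ r objects we need more than (r − 1) · k objects total. Threshold: n = (r − 1) · k + 1. With r = 32 and k = 140: n = 31 · 140 + 1 = 4340 + 1 = 4341. For n = 4340 = 31 · 140, we can put exactly 31 objects in every box, avoiding 32 in any single one — so 4341 is tight.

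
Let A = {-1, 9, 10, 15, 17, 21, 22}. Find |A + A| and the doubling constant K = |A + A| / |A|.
K = |A + A| / |A| = 24/7

Enumerate A + A = {a + b : a, b ∈ A}. With |A| = 7, there are |A|^2 = 49 ordered sum pairs; collecting distinct values, A + A = {-2, 8, 9, 14, 16, 18, 19, 20, 21, 24, 25, 26, 27, 30, 31, 32, 34, 36, 37, 38, 39, 42, 43, 44}, so |A + A| = 24. Thus K = 24/7. For comparison, the minimum possible |A + A| over all 7-element sets is 2·7 − 1 = 13 (so min K = 13/7), attained only by arithmetic progressions.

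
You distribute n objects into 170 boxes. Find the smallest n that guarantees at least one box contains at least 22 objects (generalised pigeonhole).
n = (22 − 1)·170 + 1 = 3571

By the generalised pigeonhole principle, to guarantee some box contains ≥ r objects we need more than (r − 1) · k objects total. Threshold: n = (r − 1) · k + 1. With r = 22 and k = 170: n = 21 · 170 + 1 = 3570 + 1 = 3571. For n = 3570 = 21 · 170, we can put exactly 21 objects in every box, avoiding 22 in any single one — so 3571 is tight.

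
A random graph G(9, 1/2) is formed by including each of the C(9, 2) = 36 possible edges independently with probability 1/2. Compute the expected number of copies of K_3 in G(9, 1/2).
E[# K_3] = C(9, 3) · (1/2)^C(3, 2) = 84 / 2^3 = 21/2 = 10.5

For each 3-subset S of vertices (there are C(9, 3) = 84 such S), let X_S = 1 if S induces a K_3 (all C(3, 2) = 3 edges present). Then P(X_S = 1) = (1/2)^3 = 1/8. By linearity of expectation, E[# K_3] = C(9, 3) · (1/2)^3 = 84 / 8 = 21/2 = 10.5.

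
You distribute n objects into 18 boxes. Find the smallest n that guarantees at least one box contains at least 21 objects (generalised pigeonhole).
n = (21 − 1)·18 + 1 = 361

By the generalised pigeonhole principle, to guarantee some box contains ≥ r objects we need more than (r − 1) · k objects total. Threshold: n = (r − 1) · k + 1. With r = 21 and k = 18: n = 20 · 18 + 1 = 360 + 1 = 361. For n = 360 = 20 · 18, we can put exactly 20 objects in every box, avoiding 21 in any single one — so 361 is tight.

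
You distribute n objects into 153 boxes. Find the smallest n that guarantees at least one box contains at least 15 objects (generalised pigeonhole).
n = (15 − 1)·153 + 1 = 2143

By the generalised pigeonhole principle, to guarantee some box contains ≥ r objects we need more than (r − 1) · k objects total. Threshold: n = (r − 1) · k + 1. With r = 15 and k = 153: n = 14 · 153 + 1 = 2142 + 1 = 2143. For n = 2142 = 14 · 153, we can put exactly 14 objects in every box, avoiding 15 in any single one — so 2143 is tight.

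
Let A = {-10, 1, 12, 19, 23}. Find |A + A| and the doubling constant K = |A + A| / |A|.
K = |A + A| / |A| = 12/5

Enumerate A + A = {a + b : a, b ∈ A}. With |A| = 5, there are |A|^2 = 25 ordered sum pairs; collecting distinct values, A + A = {-20, -9, 2, 9, 13, 20, 24, 31, 35, 38, 42, 46}, so |A + A| = 12. Thus K = 12/5. For comparison, the minimum possible |A + A| over all 5-element sets is 2·5 − 1 = 9 (so min K = 9/5), attained only by arithmetic progressions.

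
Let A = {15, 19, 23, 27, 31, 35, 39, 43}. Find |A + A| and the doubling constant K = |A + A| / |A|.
K = |A + A| / |A| = 15/8

Enumerate A + A = {a + b : a, b ∈ A}. With |A| = 8, there are |A|^2 = 64 ordered sum pairs; collecting distinct values, A + A = {30, 34, 38, 42, 46, 50, 54, 58, 62, 66, 70, 74, 78, 82, 86}, so |A + A| = 15. Thus K = 15/8. Here |A + A| = 2|A| − 1 = 15, the minimum possible — so K = 15/8 is minimal, which holds iff A is an arithmetic progression.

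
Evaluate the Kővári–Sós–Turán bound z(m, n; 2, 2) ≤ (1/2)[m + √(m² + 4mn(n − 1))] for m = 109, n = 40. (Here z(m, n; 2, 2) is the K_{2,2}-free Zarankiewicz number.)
z(109, 40; 2, 2) ≤ (1/2)[109 + √(109² + 4·109·40·39)] = (1/2)[109 + √692041] = 470.445

Kővári–Sós–Turán: let r_1, ..., r_109 be the row sums and z = Σ r_i the total number of 1s. Each pair of columns can share at most one row with both entries 1 (else a 2×2 all-ones block appears), so Σ_i C(r_i, 2) ≤ C(40, 2) = 780. By convexity Σ_i C(r_i, 2) ≥ 109·C(z/109, 2) = z(z − 109)/(2·109), giving z² − 109z − 109·40·39 ≤ 0 and hence z ≤ (1/2)[109 + √(11881 + 4·170040)] = (1/2)[109 + √692041] ≈ (1/2)(109 + 831.89) = 470.445.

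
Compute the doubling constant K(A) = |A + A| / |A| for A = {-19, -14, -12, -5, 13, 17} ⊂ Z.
K = |A + A| / |A| = 20/6 = 10/3

Enumerate A + A = {a + b : a, b ∈ A}. With |A| = 6, there are |A|^2 = 36 ordered sum pairs; collecting distinct values, A + A = {-38, -33, -31, -28, -26, -24, -19, -17, -10, -6, -2, -1, 1, 3, 5, 8, 12, 26, 30, 34}, so |A + A| = 20. Thus K = 20/6 = 10/3. For comparison, the minimum possible |A + A| over all 6-element sets is 2·6 − 1 = 11 (so min K = 11/6), attained only by arithmetic progressions.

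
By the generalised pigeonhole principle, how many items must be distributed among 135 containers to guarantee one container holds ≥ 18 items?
n = (18 − 1)·135 + 1 = 2296

By the generalised pigeonhole principle, to guarantee some box contains ≥ r objects we need more than (r − 1) · k objects total. Threshold: n = (r − 1) · k + 1. With r = 18 and k = 135: n = 17 · 135 + 1 = 2295 + 1 = 2296. For n = 2295 = 17 · 135, we can put exactly 17 objects in every box, avoiding 18 in any single one — so 2296 is tight.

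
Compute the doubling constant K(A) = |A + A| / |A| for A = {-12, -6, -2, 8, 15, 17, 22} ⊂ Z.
K = |A + A| / |A| = 25/7

Enumerate A + A = {a + b : a, b ∈ A}. With |A| = 7, there are |A|^2 = 49 ordered sum pairs; collecting distinct values, A + A = {-24, -18, -14, -12, -8, -4, 2, 3, 5, 6, 9, 10, 11, 13, 15, 16, 20, 23, 25, 30, 32, 34, 37, 39, 44}, so |A + A| = 25. Thus K = 25/7. For comparison, the minimum possible |A + A| over all 7-element sets is 2·7 − 1 = 13 (so min K = 13/7), attained only by arithmetic progressions.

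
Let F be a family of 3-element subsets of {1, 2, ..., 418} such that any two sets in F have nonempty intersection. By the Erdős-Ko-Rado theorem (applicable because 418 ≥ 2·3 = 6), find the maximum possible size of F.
max |F| = C(417, 2) = 86736

Erdős-Ko-Rado (1961): when n ≥ 2k, max |F| = C(n−1, k−1). The bound is attained by the star {A : i ∈ A} for any fixed i ∈ [n]. Here C(418−1, 3−1) = C(417, 2) = 86736.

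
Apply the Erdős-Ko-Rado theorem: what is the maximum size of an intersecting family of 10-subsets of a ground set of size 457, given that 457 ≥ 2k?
max |F| = C(456, 9) = 2169797011896113600

The Erdős-Ko-Rado theorem states: for n ≥ 2k, an intersecting family of k-subsets of an n-element set has size at most C(n − 1, k − 1), with equality for 'star' families {A ⊆ [n] : |A| = k, i ∈ A} (fix an element i). For n = 457, k = 10: C(456, 9) = 2169797011896113600.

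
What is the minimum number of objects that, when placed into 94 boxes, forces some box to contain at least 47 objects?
n = (47 − 1)·94 + 1 = 4325

By the generalised pigeonhole principle, to guarantee some box contains ≥ r objects we need more than (r − 1) · k objects total. Threshold: n = (r − 1) · k + 1. With r = 47 and k = 94: n = 46 · 94 + 1 = 4324 + 1 = 4325. For n = 4324 = 46 · 94, we can put exactly 46 objects in every box, avoiding 47 in any single one — so 4325 is tight.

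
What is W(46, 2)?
W(46, 2) = 46 + 1 = 47

A 2-term AP is any pair of integers, so a monochromatic 2-AP exists iff some colour is used at least twice. With 46 colours, the colouring i ↦ i on {1, ..., 46} uses each colour once, avoiding any monochromatic pair, so W(46, 2) > 46. For {1, ..., 47}, pigeonhole forces two integers of the same colour, which form a monochromatic 2-AP. Hence W(46, 2) = 47.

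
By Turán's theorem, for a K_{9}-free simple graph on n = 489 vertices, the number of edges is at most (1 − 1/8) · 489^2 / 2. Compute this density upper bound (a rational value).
Turán density bound = (7/8) · 489^2/2 = 1673847/16 ≈ 104615.4375

Turán's theorem: ex(n, K_{r+1}) is achieved by the complete r-partite Turán graph T(n, r) with parts as balanced as possible, and is at most (1 − 1/r) · n^2/2. For r = 8, n = 489: the density bound is (7/8) · 239121/2 = 1673847/16 ≈ 104615.4375. The integer-valued extremum is e(T(489, 8)) = 104615, which is strictly less than the density bound 1673847/16 since 8 ∤ 489 (the parts of T(489, 8) cannot all be equal).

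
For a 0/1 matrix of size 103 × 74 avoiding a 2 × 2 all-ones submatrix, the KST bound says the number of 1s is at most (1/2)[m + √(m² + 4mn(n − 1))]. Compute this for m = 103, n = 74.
z(103, 74; 2, 2) ≤ (1/2)[103 + √(103² + 4·103·74·73)] = (1/2)[103 + √2236233] = 799.202

Kővári–Sós–Turán: let r_1, ..., r_103 be the row sums and z = Σ r_i the total number of 1s. Each pair of columns can share at most one row with both entries 1 (else a 2×2 all-ones block appears), so Σ_i C(r_i, 2) ≤ C(74, 2) = 2701. By convexity Σ_i C(r_i, 2) ≥ 103·C(z/103, 2) = z(z − 103)/(2·103), giving z² − 103z − 103·74·73 ≤ 0 and hence z ≤ (1/2)[103 + √(10609 + 4·556406)] = (1/2)[103 + √2236233] ≈ (1/2)(103 + 1495.404) = 799.202.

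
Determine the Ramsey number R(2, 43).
R(2, 43) = 43

R(2, k) = k for all k ≥ 2: in a 2-colouring of K_k, either some edge is red (a red K_2) or all edges are blue (a blue K_k). And K_{42} coloured all-blue has no blue K_43, so R(2, 43) > 42. Hence R(2, 43) = 43.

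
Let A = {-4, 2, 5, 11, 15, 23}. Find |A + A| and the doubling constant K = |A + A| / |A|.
K = |A + A| / |A| = 20/6 = 10/3

Enumerate A + A = {a + b : a, b ∈ A}. With |A| = 6, there are |A|^2 = 36 ordered sum pairs; collecting distinct values, A + A = {-8, -2, 1, 4, 7, 10, 11, 13, 16, 17, 19, 20, 22, 25, 26, 28, 30, 34, 38, 46}, so |A + A| = 20. Thus K = 20/6 = 10/3. For comparison, the minimum possible |A + A| over all 6-element sets is 2·6 − 1 = 11 (so min K = 11/6), attained only by arithmetic progressions.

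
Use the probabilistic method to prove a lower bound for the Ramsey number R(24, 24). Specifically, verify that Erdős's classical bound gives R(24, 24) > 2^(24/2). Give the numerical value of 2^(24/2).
2^(24/2) = 4096; so R(24, 24) > 4096

Colour each edge of K_n uniformly at random with red/blue. The expected number of monochromatic K_24 is C(n, 24) · 2 · 2^(−C(24,2)). If C(n, 24) · 2^(1 − C(24,2)) < 1, then with positive probability no monochromatic K_24 exists, so R(24, 24) > n. The standard estimate C(n, 24) ≤ n^24/24! shows this inequality holds whenever n ≤ 2^(24/2) (since 24! · 2^(C(24,2) − 1) > 2^(24^2/2) ≥ n^24). Hence R(24, 24) > 2^(24/2) = 4096.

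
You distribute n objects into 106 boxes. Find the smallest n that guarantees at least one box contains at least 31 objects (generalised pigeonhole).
n = (31 − 1)·106 + 1 = 3181

By the generalised pigeonhole principle, to guarantee some box contains ≥ r objects we need more than (r − 1) · k objects total. Threshold: n = (r − 1) · k + 1. With r = 31 and k = 106: n = 30 · 106 + 1 = 3180 + 1 = 3181. For n = 3180 = 30 · 106, we can put exactly 30 objects in every box, avoiding 31 in any single one — so 3181 is tight.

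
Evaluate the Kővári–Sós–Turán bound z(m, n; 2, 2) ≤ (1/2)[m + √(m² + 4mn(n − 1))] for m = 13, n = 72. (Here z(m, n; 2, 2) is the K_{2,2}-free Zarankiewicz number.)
z(13, 72; 2, 2) ≤ (1/2)[13 + √(13² + 4·13·72·71)] = (1/2)[13 + √265993] = 264.3725

Kővári–Sós–Turán: let r_1, ..., r_13 be the row sums and z = Σ r_i the total number of 1s. Each pair of columns can share at most one row with both entries 1 (else a 2×2 all-ones block appears), so Σ_i C(r_i, 2) ≤ C(72, 2) = 2556. By convexity Σ_i C(r_i, 2) ≥ 13·C(z/13, 2) = z(z − 13)/(2·13), giving z² − 13z − 13·72·71 ≤ 0 and hence z ≤ (1/2)[13 + √(169 + 4·66456)] = (1/2)[13 + √265993] ≈ (1/2)(13 + 515.7451) = 264.3725.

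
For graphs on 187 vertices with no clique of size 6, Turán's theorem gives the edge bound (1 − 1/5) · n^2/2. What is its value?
Turán density bound = (4/5) · 187^2/2 = 69938/5 ≈ 13987.6

Turán's theorem: ex(n, K_{r+1}) is achieved by the complete r-partite Turán graph T(n, r) with parts as balanced as possible, and is at most (1 − 1/r) · n^2/2. For r = 5, n = 187: the density bound is (4/5) · 34969/2 = 69938/5 ≈ 13987.6. The integer-valued extremum is e(T(187, 5)) = 13987, which is strictly less than the density bound 69938/5 since 5 ∤ 187 (the parts of T(187, 5) cannot all be equal).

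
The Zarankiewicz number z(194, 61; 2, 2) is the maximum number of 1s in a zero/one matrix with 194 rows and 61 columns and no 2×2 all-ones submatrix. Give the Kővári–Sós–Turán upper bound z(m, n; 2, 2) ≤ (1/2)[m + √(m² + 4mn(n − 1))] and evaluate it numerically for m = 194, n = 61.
z(194, 61; 2, 2) ≤ (1/2)[194 + √(194² + 4·194·61·60)] = (1/2)[194 + √2877796] = 945.2034

Kővári–Sós–Turán: let r_1, ..., r_194 be the row sums and z = Σ r_i the total number of 1s. Each pair of columns can share at most one row with both entries 1 (else a 2×2 all-ones block appears), so Σ_i C(r_i, 2) ≤ C(61, 2) = 1830. By convexity Σ_i C(r_i, 2) ≥ 194·C(z/194, 2) = z(z − 194)/(2·194), giving z² − 194z − 194·61·60 ≤ 0 and hence z ≤ (1/2)[194 + √(37636 + 4·710040)] = (1/2)[194 + √2877796] ≈ (1/2)(194 + 1696.4068) = 945.2034.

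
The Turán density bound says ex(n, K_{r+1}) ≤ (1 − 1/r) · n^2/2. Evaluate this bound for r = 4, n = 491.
Turán density bound = (3/4) · 491^2/2 = 723243/8 ≈ 90405.375

Turán's theorem: ex(n, K_{r+1}) is achieved by the complete r-partite Turán graph T(n, r) with parts as balanced as possible, and is at most (1 − 1/r) · n^2/2. For r = 4, n = 491: the density bound is (3/4) · 241081/2 = 723243/8 ≈ 90405.375. The integer-valued extremum is e(T(491, 4)) = 90405, which is strictly less than the density bound 723243/8 since 4 ∤ 491 (the parts of T(491, 4) cannot all be equal).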